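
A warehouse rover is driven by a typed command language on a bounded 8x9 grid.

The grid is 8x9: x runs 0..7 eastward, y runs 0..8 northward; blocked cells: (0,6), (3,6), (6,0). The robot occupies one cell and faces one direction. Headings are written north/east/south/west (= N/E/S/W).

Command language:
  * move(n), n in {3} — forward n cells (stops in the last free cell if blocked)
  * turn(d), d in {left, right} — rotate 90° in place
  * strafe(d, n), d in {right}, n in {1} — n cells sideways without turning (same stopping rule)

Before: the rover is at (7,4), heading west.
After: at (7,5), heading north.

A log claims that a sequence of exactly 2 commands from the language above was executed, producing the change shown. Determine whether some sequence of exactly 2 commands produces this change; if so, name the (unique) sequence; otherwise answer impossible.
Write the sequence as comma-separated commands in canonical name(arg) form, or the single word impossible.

strafe(right, 1), turn(right)

key: running turn(right) before strafe(right, 1) would end elsewhere — order is forced
start: at (7,4), heading west
step 1 (strafe(right, 1)): at (7,5), heading west
step 2 (turn(right)): at (7,5), heading north
all 16 alternatives checked — unique.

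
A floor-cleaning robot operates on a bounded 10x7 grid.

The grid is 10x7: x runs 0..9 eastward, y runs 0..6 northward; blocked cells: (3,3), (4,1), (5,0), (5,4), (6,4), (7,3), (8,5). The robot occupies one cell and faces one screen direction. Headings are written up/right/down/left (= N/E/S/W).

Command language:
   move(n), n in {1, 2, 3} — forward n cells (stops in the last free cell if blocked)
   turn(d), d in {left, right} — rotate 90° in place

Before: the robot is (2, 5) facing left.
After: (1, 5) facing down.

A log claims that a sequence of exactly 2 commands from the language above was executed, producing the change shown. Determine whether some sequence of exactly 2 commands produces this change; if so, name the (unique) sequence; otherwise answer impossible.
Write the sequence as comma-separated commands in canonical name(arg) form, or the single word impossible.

move(1), turn(left)

key: order matters: swapping move(1) and turn(left) lands elsewhere
from: (2, 5) facing left
step 1 (move(1)): (1, 5) facing left
step 2 (turn(left)): (1, 5) facing down
no rival 2-sequence matches.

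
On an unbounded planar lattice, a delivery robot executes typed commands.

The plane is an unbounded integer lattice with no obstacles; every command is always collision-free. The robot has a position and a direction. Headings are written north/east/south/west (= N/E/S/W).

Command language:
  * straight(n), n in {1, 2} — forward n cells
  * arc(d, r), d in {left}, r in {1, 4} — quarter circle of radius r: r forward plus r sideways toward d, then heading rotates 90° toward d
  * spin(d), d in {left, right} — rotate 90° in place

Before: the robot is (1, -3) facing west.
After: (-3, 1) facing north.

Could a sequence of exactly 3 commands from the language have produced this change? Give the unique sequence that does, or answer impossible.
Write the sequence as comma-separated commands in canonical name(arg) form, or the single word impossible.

spin(right), arc(left, 4), spin(right)

key: cell and facing (now N) both changed — the 3 commands mix motion and turning
from: (1, -3) facing west
t=1 spin(right) ⇒ (1, -3) facing north
t=2 arc(left, 4) ⇒ (-3, 1) facing west
t=3 spin(right) ⇒ (-3, 1) facing north
no rival 3-sequence matches.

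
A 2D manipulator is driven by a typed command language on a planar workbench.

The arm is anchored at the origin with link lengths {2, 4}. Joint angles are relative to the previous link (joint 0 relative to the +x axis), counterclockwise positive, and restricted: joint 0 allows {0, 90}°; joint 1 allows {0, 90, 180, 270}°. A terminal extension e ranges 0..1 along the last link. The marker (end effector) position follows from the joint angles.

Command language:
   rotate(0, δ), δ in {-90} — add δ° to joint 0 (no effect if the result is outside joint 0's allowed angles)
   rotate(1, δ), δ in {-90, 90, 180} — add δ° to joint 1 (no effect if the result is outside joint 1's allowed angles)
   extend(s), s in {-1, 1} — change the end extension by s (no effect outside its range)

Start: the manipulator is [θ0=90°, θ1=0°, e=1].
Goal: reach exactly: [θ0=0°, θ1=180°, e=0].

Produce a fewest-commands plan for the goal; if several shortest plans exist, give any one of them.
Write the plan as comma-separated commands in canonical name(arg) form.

start: [θ0=90°, θ1=0°, e=1]
[1] after rotate(1, 180): [θ0=90°, θ1=180°, e=1]
[2] after extend(-1): [θ0=90°, θ1=180°, e=0]
[3] after rotate(0, -90): [θ0=0°, θ1=180°, e=0]
no 2-step plan works, so 3 is optimal.

rotate(1, 180), extend(-1), rotate(0, -90)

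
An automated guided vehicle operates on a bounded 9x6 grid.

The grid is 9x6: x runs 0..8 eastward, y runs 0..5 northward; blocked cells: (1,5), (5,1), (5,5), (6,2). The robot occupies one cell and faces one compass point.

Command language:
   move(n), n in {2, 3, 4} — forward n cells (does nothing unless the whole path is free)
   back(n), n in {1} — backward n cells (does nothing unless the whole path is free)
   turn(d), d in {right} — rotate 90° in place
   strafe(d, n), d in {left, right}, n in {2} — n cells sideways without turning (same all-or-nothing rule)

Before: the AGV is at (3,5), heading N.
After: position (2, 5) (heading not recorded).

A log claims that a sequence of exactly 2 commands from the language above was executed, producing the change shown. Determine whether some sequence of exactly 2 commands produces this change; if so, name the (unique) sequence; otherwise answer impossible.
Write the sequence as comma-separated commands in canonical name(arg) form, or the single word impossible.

turn(right), back(1)

key: running back(1) before turn(right) would end elsewhere — order is forced
t0: at (3,5), heading N
step 1 (turn(right)): at (3,5), heading E
step 2 (back(1)): at (2,5), heading E
uniquely the one of 49 2-step routes that fits.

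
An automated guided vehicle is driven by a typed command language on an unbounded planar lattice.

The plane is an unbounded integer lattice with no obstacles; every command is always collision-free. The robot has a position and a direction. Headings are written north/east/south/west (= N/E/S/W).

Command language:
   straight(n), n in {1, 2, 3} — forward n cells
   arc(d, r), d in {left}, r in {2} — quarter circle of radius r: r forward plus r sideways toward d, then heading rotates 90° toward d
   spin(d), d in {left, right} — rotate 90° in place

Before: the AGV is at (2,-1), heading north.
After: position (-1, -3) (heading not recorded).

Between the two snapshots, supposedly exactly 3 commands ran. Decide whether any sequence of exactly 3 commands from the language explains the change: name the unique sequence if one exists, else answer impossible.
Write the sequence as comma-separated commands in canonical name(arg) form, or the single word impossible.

key: running arc(left, 2) before spin(left) would end elsewhere — order is forced
begin: at (2,-1), heading north
1. spin(left) → at (2,-1), heading west
2. straight(1) → at (1,-1), heading west
3. arc(left, 2) → at (-1,-3), heading south
uniquely the one of 216 3-step routes that fits.

spin(left), straight(1), arc(left, 2)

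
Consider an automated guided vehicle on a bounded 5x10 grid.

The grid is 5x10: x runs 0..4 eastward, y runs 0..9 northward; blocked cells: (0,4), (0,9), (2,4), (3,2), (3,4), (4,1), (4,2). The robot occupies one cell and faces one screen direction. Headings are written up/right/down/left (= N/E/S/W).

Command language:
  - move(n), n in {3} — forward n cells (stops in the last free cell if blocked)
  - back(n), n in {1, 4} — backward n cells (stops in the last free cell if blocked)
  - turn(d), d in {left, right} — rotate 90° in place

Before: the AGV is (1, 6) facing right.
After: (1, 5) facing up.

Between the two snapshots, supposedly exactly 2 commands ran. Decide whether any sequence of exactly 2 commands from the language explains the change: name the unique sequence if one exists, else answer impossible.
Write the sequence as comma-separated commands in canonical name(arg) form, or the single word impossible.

turn(left), back(1)

key: order matters: swapping turn(left) and back(1) lands elsewhere
initial: (1, 6) facing right
t=1 turn(left) ⇒ (1, 6) facing up
t=2 back(1) ⇒ (1, 5) facing up
all 25 alternatives checked — unique.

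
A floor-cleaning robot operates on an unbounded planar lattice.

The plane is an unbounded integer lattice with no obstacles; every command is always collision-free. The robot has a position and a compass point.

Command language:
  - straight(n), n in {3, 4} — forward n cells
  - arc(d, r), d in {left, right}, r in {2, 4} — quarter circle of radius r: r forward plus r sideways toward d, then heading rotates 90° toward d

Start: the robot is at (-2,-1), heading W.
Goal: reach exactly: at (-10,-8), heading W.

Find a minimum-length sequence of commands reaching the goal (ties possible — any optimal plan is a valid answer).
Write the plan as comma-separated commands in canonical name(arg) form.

from: at (-2,-1), heading W
t=1 arc(left, 2) ⇒ at (-4,-3), heading S
t=2 straight(3) ⇒ at (-4,-6), heading S
t=3 arc(right, 2) ⇒ at (-6,-8), heading W
t=4 straight(4) ⇒ at (-10,-8), heading W
minimal: 4 command(s), checked below 4.

arc(left, 2), straight(3), arc(right, 2), straight(4)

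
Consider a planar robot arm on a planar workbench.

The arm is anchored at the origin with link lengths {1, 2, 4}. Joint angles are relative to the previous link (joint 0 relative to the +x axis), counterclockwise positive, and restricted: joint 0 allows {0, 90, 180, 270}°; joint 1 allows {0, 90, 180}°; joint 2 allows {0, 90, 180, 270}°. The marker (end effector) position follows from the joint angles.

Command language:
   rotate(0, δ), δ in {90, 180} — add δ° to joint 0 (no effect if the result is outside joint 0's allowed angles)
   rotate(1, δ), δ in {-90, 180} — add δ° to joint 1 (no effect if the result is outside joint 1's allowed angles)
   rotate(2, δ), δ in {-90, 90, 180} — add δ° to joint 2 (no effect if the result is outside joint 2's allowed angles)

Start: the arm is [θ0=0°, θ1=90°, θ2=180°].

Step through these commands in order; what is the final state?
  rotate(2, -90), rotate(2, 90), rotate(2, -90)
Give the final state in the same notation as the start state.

[θ0=0°, θ1=90°, θ2=90°]

initial: [θ0=0°, θ1=90°, θ2=180°]
step 1 (rotate(2, -90)): [θ0=0°, θ1=90°, θ2=90°]
step 2 (rotate(2, 90)): [θ0=0°, θ1=90°, θ2=180°]
step 3 (rotate(2, -90)): [θ0=0°, θ1=90°, θ2=90°]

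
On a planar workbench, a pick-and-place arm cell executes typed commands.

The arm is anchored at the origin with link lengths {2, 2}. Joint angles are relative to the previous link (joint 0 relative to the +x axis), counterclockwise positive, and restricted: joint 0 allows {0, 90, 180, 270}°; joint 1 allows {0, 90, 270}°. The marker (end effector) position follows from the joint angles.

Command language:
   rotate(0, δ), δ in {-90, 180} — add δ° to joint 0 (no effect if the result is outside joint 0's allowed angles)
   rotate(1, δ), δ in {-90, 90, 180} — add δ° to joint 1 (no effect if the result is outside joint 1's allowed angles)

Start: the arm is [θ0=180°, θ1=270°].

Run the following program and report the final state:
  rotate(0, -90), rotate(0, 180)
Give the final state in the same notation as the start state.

t0: [θ0=180°, θ1=270°]
[1] after rotate(0, -90): [θ0=90°, θ1=270°]
[2] after rotate(0, 180): [θ0=270°, θ1=270°]

[θ0=270°, θ1=270°]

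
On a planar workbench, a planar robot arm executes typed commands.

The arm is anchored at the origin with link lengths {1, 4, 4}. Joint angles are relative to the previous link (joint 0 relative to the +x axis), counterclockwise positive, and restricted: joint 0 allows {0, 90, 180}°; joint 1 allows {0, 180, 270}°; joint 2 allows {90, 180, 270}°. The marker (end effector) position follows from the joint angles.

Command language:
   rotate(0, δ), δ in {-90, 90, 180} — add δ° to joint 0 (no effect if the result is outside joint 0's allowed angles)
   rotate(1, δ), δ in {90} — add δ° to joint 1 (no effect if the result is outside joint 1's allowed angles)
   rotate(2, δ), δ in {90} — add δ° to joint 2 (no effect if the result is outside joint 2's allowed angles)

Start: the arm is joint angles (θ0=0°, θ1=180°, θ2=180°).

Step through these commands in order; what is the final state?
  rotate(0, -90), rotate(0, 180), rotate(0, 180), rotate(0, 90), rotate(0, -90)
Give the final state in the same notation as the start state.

joint angles (θ0=0°, θ1=180°, θ2=180°)

from: joint angles (θ0=0°, θ1=180°, θ2=180°)
step 1 (rotate(0, -90)): joint angles (θ0=0°, θ1=180°, θ2=180°)
step 2 (rotate(0, 180)): joint angles (θ0=180°, θ1=180°, θ2=180°)
step 3 (rotate(0, 180)): joint angles (θ0=0°, θ1=180°, θ2=180°)
step 4 (rotate(0, 90)): joint angles (θ0=90°, θ1=180°, θ2=180°)
step 5 (rotate(0, -90)): joint angles (θ0=0°, θ1=180°, θ2=180°)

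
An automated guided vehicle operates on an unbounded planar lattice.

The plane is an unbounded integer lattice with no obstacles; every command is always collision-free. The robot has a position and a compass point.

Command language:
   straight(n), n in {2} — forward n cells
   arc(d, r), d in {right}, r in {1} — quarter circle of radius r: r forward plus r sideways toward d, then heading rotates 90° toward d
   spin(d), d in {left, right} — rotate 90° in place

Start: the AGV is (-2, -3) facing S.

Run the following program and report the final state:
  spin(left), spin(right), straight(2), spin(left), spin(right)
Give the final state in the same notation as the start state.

from: (-2, -3) facing S
t=1 spin(left) ⇒ (-2, -3) facing E
t=2 spin(right) ⇒ (-2, -3) facing S
t=3 straight(2) ⇒ (-2, -5) facing S
t=4 spin(left) ⇒ (-2, -5) facing E
t=5 spin(right) ⇒ (-2, -5) facing S

(-2, -5) facing S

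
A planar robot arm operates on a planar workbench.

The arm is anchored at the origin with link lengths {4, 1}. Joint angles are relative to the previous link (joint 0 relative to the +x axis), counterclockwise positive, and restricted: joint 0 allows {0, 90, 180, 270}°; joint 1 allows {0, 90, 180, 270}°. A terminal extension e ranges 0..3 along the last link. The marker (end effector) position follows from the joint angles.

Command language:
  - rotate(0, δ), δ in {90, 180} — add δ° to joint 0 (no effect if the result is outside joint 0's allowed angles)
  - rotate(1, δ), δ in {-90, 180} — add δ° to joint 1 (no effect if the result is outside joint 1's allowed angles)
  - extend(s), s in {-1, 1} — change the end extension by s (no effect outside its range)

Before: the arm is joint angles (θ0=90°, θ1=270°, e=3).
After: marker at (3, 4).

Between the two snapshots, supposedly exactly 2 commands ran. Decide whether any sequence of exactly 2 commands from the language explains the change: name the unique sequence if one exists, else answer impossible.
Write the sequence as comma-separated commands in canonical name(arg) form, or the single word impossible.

extend(1), extend(-1)

key: order matters: swapping extend(1) and extend(-1) lands elsewhere
start: joint angles (θ0=90°, θ1=270°, e=3)
1. extend(1) → joint angles (θ0=90°, θ1=270°, e=3)
2. extend(-1) → joint angles (θ0=90°, θ1=270°, e=2)
no rival 2-sequence matches.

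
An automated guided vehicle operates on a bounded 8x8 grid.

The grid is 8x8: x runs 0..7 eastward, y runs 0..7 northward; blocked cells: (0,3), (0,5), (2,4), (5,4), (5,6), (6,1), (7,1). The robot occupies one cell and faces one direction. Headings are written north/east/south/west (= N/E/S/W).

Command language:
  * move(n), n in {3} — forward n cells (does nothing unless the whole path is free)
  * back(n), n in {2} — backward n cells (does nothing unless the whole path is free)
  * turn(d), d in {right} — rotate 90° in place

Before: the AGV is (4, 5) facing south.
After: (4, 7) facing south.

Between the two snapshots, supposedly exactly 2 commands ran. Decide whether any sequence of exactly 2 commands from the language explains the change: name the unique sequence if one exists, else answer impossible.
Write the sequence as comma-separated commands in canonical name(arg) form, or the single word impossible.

key: heading stays S — no command in the sequence turns
t0: (4, 5) facing south
t=1 back(2) ⇒ (4, 7) facing south
t=2 back(2) ⇒ (4, 7) facing south
no rival 2-sequence matches.

back(2), back(2)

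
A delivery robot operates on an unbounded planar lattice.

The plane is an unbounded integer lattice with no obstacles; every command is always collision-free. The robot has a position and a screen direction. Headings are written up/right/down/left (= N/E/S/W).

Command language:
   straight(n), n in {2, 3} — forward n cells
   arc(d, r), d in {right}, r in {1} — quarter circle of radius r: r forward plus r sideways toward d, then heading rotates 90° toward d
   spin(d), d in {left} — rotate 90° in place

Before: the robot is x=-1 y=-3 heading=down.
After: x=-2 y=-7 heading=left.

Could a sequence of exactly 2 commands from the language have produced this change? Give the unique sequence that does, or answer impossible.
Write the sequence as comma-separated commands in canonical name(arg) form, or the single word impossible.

straight(3), arc(right, 1)

key: cell and facing (now W) both changed — the 2 commands mix motion and turning
from: x=-1 y=-3 heading=down
step 1 (straight(3)): x=-1 y=-6 heading=down
step 2 (arc(right, 1)): x=-2 y=-7 heading=left
uniquely the one of 16 2-step routes that fits.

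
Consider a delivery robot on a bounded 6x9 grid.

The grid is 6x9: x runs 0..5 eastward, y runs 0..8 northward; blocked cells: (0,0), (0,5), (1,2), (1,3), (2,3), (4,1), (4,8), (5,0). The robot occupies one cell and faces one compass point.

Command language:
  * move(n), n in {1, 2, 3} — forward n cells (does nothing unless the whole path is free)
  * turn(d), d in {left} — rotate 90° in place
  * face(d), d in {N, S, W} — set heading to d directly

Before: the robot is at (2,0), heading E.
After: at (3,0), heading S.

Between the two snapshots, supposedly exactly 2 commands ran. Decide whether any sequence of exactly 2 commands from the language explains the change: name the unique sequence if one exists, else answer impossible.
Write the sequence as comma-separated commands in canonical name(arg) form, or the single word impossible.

move(1), face(S)

key: order matters: swapping move(1) and face(S) lands elsewhere
initial: at (2,0), heading E
[1] after move(1): at (3,0), heading E
[2] after face(S): at (3,0), heading S
all 49 alternatives checked — unique.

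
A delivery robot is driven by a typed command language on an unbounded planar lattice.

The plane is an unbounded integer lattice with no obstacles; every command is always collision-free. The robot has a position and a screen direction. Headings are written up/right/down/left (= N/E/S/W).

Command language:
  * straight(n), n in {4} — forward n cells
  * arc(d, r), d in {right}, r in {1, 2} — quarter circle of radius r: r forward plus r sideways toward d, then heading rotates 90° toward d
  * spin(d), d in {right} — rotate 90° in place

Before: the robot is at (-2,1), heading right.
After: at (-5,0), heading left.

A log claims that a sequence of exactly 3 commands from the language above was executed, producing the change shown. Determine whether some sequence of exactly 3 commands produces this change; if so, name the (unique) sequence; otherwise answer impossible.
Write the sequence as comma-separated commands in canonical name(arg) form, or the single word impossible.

key: cell and facing (now W) both changed — the 3 commands mix motion and turning
start: at (-2,1), heading right
[1] after arc(right, 1): at (-1,0), heading down
[2] after spin(right): at (-1,0), heading left
[3] after straight(4): at (-5,0), heading left
uniquely the one of 64 3-step routes that fits.

arc(right, 1), spin(right), straight(4)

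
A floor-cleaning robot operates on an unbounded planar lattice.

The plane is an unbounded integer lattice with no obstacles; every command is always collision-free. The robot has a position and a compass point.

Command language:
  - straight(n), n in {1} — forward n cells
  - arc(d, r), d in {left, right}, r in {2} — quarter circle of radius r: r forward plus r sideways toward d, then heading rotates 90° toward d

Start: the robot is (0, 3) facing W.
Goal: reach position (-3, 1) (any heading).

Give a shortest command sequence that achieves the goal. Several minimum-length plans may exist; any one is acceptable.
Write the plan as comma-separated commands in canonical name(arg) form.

start: (0, 3) facing W
[1] after straight(1): (-1, 3) facing W
[2] after arc(left, 2): (-3, 1) facing S
no 1-step plan works, so 2 is optimal.

straight(1), arc(left, 2)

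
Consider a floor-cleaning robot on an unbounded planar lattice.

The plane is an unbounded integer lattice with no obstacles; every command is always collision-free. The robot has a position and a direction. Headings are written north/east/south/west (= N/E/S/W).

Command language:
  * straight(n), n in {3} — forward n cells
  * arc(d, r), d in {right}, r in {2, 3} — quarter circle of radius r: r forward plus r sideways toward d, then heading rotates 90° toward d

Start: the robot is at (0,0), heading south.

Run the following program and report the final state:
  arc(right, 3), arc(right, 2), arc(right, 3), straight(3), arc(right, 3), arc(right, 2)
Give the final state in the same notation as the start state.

at (2,-3), heading west

t0: at (0,0), heading south
1. arc(right, 3) → at (-3,-3), heading west
2. arc(right, 2) → at (-5,-1), heading north
3. arc(right, 3) → at (-2,2), heading east
4. straight(3) → at (1,2), heading east
5. arc(right, 3) → at (4,-1), heading south
6. arc(right, 2) → at (2,-3), heading west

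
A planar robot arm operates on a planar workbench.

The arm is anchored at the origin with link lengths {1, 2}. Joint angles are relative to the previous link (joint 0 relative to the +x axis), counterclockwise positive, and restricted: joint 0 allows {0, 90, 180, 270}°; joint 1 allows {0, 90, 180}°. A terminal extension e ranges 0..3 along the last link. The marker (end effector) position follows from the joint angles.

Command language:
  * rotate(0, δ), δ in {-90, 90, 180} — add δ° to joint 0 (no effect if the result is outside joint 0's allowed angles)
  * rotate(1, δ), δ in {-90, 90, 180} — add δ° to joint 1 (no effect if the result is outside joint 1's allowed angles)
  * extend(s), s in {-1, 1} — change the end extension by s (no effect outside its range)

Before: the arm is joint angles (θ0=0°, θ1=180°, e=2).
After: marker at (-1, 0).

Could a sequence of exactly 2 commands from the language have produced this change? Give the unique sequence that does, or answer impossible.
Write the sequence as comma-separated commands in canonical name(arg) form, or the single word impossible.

extend(-1), extend(-1)

initial: joint angles (θ0=0°, θ1=180°, e=2)
1. extend(-1) → joint angles (θ0=0°, θ1=180°, e=1)
2. extend(-1) → joint angles (θ0=0°, θ1=180°, e=0)
no other 2-command option fits: unique.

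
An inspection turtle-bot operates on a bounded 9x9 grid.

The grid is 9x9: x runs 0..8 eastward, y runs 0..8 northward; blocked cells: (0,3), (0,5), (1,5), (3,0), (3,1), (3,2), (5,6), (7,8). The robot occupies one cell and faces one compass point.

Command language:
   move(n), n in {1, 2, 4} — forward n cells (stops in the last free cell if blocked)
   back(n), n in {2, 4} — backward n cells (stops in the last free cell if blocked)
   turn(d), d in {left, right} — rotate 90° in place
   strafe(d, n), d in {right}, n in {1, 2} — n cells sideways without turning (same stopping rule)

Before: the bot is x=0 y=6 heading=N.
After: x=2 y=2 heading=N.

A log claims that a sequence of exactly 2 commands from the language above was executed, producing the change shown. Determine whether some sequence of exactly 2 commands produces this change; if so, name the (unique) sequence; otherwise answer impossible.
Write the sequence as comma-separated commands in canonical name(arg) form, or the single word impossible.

strafe(right, 2), back(4)

key: order matters: swapping strafe(right, 2) and back(4) lands elsewhere
from: x=0 y=6 heading=N
[1] after strafe(right, 2): x=2 y=6 heading=N
[2] after back(4): x=2 y=2 heading=N
uniquely the one of 81 2-step routes that fits.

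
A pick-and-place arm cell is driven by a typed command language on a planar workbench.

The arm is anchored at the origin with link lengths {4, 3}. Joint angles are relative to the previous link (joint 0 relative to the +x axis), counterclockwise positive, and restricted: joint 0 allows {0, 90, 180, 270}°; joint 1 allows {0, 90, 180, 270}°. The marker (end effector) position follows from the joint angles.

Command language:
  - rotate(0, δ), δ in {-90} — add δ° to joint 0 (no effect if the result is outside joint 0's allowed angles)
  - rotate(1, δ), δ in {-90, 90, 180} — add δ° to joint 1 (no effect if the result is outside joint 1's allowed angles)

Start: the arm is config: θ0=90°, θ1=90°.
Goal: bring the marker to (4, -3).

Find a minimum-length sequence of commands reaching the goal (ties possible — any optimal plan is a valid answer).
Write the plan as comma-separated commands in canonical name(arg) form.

rotate(0, -90), rotate(1, 180)

from: config: θ0=90°, θ1=90°
step 1 (rotate(0, -90)): config: θ0=0°, θ1=90°
step 2 (rotate(1, 180)): config: θ0=0°, θ1=270°
no 1-step plan works, so 2 is optimal.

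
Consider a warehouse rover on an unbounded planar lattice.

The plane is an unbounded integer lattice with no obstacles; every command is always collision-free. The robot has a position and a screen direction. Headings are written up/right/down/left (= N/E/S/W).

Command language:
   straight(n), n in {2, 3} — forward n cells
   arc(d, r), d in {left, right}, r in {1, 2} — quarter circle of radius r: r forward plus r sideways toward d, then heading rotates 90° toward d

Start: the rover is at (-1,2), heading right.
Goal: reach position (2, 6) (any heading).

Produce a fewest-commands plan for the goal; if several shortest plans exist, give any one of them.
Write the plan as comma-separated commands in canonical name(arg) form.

from: at (-1,2), heading right
step 1 (straight(3)): at (2,2), heading right
step 2 (arc(left, 2)): at (4,4), heading up
step 3 (arc(left, 2)): at (2,6), heading left
shorter routes all fall short; 3 is best.

straight(3), arc(left, 2), arc(left, 2)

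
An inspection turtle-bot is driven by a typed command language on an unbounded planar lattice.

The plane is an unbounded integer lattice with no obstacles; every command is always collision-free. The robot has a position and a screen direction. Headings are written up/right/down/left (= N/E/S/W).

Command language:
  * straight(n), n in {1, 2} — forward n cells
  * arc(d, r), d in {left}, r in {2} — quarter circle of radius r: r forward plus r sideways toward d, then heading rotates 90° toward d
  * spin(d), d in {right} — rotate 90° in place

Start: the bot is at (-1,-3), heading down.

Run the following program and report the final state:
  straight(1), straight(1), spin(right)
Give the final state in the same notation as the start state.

at (-1,-5), heading left

t0: at (-1,-3), heading down
[1] after straight(1): at (-1,-4), heading down
[2] after straight(1): at (-1,-5), heading down
[3] after spin(right): at (-1,-5), heading left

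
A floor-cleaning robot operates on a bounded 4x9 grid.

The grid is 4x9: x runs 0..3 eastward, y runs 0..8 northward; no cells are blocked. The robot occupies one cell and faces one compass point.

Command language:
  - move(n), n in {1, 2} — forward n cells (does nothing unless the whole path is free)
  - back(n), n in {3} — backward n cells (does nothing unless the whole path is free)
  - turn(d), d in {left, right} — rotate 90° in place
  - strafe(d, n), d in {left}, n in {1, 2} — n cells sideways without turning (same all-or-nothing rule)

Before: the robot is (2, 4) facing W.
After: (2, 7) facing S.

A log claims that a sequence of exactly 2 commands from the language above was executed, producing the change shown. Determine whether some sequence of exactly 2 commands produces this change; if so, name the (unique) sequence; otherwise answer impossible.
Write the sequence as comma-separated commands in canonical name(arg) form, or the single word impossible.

key: position moved to (2,7) AND the heading swung to S — translation plus rotation needed
t0: (2, 4) facing W
step 1 (turn(left)): (2, 4) facing S
step 2 (back(3)): (2, 7) facing S
no other 2-command option fits: unique.

turn(left), back(3)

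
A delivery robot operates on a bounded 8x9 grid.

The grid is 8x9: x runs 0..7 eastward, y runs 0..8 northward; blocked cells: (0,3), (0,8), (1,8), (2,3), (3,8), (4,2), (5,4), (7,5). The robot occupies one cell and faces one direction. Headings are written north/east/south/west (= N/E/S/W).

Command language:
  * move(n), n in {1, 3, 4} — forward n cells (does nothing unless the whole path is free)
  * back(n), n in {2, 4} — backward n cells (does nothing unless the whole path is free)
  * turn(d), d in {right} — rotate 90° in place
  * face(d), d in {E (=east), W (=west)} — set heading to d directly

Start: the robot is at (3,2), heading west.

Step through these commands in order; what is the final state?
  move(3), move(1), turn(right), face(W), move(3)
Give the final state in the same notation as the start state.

from: at (3,2), heading west
t=1 move(3) ⇒ at (0,2), heading west
t=2 move(1) ⇒ at (0,2), heading west
t=3 turn(right) ⇒ at (0,2), heading north
t=4 face(W) ⇒ at (0,2), heading west
t=5 move(3) ⇒ at (0,2), heading west

at (0,2), heading west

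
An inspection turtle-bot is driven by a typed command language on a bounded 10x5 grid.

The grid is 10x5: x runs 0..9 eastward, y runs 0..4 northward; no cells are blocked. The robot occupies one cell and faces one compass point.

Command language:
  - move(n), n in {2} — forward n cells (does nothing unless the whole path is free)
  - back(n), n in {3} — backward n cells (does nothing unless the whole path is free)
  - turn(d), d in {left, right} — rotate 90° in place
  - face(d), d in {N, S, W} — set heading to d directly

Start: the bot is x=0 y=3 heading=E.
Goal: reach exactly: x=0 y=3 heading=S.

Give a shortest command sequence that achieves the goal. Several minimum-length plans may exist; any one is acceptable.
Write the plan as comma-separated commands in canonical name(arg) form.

from: x=0 y=3 heading=E
1. face(S) → x=0 y=3 heading=S
no 0-step plan works, so 1 is optimal.

face(S)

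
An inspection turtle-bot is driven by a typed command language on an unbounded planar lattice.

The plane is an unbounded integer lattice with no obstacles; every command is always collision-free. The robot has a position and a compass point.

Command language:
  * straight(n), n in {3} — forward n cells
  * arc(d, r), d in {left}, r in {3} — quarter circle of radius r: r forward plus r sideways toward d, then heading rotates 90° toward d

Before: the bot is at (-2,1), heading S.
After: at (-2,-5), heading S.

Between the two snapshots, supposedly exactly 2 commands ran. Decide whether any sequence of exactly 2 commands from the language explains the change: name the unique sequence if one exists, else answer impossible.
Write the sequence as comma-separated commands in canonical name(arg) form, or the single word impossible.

key: still facing S at the end — nothing in the sequence rotates
start: at (-2,1), heading S
[1] after straight(3): at (-2,-2), heading S
[2] after straight(3): at (-2,-5), heading S
all 4 alternatives checked — unique.

straight(3), straight(3)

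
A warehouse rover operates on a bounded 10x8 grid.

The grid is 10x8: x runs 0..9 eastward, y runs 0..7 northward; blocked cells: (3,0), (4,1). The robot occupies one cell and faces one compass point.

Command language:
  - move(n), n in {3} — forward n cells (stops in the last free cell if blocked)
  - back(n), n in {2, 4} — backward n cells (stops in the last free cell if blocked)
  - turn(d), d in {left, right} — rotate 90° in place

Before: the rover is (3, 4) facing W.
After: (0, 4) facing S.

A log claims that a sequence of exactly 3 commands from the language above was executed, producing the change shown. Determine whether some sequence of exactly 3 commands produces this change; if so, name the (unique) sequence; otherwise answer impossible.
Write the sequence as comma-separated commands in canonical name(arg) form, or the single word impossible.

move(3), move(3), turn(left)

key: the second move(3) runs into the grid edge before its full distance
start: (3, 4) facing W
step 1 (move(3)): (0, 4) facing W
step 2 (move(3)): (0, 4) facing W
step 3 (turn(left)): (0, 4) facing S
uniquely the one of 125 3-step routes that fits.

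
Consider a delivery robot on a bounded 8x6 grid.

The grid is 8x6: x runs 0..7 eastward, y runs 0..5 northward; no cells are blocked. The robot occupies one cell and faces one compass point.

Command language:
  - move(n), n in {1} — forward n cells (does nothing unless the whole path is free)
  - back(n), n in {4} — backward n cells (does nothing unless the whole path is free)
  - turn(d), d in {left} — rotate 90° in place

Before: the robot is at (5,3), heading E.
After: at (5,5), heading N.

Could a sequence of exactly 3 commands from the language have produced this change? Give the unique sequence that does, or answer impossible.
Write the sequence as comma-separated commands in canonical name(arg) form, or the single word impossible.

key: order matters: swapping turn(left) and move(1) lands elsewhere
t0: at (5,3), heading E
1. turn(left) → at (5,3), heading N
2. move(1) → at (5,4), heading N
3. move(1) → at (5,5), heading N
uniquely the one of 27 3-step routes that fits.

turn(left), move(1), move(1)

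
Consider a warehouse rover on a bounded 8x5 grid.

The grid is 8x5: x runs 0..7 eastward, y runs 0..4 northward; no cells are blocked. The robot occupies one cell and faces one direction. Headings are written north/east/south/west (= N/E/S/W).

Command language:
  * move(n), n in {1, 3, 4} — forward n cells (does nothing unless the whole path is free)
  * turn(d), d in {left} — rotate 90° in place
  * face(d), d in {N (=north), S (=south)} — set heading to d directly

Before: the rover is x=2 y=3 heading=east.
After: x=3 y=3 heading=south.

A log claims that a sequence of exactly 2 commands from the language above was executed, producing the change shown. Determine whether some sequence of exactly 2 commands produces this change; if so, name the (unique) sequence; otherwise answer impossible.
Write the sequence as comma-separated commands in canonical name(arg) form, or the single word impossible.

key: position moved to (3,3) AND the heading swung to S — translation plus rotation needed
initial: x=2 y=3 heading=east
1. move(1) → x=3 y=3 heading=east
2. face(S) → x=3 y=3 heading=south
no other 2-command option fits: unique.

move(1), face(S)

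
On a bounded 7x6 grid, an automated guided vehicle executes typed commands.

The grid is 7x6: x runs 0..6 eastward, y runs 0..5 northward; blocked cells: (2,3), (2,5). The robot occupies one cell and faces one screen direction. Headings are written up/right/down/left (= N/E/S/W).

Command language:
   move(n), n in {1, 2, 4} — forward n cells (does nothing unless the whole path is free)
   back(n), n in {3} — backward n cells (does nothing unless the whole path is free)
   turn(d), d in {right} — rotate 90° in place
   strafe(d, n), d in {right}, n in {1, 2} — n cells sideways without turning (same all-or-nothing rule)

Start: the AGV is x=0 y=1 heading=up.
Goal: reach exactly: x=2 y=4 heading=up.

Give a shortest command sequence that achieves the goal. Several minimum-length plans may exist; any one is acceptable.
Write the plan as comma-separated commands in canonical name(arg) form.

move(2), move(1), strafe(right, 2)

t0: x=0 y=1 heading=up
t=1 move(2) ⇒ x=0 y=3 heading=up
t=2 move(1) ⇒ x=0 y=4 heading=up
t=3 strafe(right, 2) ⇒ x=2 y=4 heading=up
shorter routes all fall short; 3 is best.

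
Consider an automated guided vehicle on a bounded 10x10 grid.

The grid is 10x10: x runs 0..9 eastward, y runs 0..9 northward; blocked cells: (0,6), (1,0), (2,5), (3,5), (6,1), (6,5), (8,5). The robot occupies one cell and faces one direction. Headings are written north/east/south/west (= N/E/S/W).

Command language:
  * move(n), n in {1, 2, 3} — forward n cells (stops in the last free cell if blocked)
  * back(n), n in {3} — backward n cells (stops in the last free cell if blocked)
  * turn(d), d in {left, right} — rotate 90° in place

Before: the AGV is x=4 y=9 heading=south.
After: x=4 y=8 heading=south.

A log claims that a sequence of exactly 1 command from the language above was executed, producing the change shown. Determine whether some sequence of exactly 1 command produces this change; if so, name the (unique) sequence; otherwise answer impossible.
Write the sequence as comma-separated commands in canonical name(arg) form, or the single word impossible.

key: heading stays S — the single command does not turn
from: x=4 y=9 heading=south
step 1 (move(1)): x=4 y=8 heading=south
all 6 alternatives checked — unique.

move(1)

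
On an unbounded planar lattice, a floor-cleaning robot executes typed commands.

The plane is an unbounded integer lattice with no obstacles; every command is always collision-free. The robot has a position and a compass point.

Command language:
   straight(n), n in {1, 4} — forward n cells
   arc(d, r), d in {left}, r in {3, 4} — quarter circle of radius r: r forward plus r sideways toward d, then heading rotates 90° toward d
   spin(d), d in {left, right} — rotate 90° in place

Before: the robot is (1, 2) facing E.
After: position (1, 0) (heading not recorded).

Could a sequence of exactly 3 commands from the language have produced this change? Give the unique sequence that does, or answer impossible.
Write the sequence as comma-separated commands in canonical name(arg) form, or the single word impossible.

spin(right), straight(1), straight(1)

key: running straight(1) before spin(right) would end elsewhere — order is forced
begin: (1, 2) facing E
1. spin(right) → (1, 2) facing S
2. straight(1) → (1, 1) facing S
3. straight(1) → (1, 0) facing S
no other 3-command option fits: unique.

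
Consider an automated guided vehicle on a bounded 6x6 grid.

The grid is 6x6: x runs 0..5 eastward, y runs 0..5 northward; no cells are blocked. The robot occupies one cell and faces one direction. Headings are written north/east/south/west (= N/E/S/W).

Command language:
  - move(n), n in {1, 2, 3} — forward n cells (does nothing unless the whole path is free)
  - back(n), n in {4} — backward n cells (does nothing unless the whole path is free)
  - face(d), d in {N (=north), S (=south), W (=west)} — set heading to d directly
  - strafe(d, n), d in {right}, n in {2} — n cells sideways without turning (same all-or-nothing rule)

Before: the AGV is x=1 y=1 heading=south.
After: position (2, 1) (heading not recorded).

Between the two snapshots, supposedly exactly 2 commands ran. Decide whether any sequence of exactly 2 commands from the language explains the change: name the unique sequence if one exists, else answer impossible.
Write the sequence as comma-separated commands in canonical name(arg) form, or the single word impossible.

no 2-step route produces this change.

impossible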